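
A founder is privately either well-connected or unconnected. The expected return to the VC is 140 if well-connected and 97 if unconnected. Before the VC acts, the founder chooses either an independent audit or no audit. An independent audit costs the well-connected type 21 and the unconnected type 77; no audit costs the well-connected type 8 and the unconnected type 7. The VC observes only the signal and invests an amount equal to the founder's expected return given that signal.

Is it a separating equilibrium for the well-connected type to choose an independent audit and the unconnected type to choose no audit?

Yes

If types separate, audit earns payment 140 and no audit earns 97.
Well-connected: audit gives 140 − 21 = 119; no audit gives 97 − 8 = 89. No deviation. ✓
Unconnected: no audit gives 97 − 7 = 90; audit gives 140 − 77 = 63. No deviation. ✓
Neither type gains from mimicking the other.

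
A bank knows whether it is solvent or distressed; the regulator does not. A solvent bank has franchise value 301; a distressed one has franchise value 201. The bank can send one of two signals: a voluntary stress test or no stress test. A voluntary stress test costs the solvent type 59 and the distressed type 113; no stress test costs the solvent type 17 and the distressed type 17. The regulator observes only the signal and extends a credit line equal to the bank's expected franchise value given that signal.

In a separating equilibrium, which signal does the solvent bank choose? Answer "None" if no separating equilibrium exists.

Try solvent → stress test, distressed → no stress test:
  If types separate, stress test earns payment 301 and no stress test earns 201.
  Solvent: stress test gives 301 − 59 = 242; no stress test gives 201 − 17 = 184. No deviation. ✓
  Distressed: no stress test gives 201 − 17 = 184; stress test gives 301 − 113 = 188. Would deviate. ✗
Try solvent → no stress test, distressed → stress test:
  If types separate, no stress test earns payment 301 and stress test earns 201.
  Solvent: no stress test gives 301 − 17 = 284; stress test gives 201 − 59 = 142. No deviation. ✓
  Distressed: stress test gives 201 − 113 = 88; no stress test gives 301 − 17 = 284. Would deviate. ✗
Neither assignment is incentive-compatible.

None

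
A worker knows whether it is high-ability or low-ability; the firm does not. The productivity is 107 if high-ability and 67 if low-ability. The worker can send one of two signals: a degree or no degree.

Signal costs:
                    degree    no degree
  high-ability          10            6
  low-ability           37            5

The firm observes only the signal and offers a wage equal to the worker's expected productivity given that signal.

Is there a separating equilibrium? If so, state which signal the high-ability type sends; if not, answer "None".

None

Try high-ability → degree, low-ability → no degree:
  If types separate, degree earns payment 107 and no degree earns 67.
  High-ability: degree gives 107 − 10 = 97; no degree gives 67 − 6 = 61. No deviation. ✓
  Low-ability: no degree gives 67 − 5 = 62; degree gives 107 − 37 = 70. Would deviate. ✗
Try high-ability → no degree, low-ability → degree:
  If types separate, no degree earns payment 107 and degree earns 67.
  High-ability: no degree gives 107 − 6 = 101; degree gives 67 − 10 = 57. No deviation. ✓
  Low-ability: degree gives 67 − 37 = 30; no degree gives 107 − 5 = 102. Would deviate. ✗
Neither assignment is incentive-compatible.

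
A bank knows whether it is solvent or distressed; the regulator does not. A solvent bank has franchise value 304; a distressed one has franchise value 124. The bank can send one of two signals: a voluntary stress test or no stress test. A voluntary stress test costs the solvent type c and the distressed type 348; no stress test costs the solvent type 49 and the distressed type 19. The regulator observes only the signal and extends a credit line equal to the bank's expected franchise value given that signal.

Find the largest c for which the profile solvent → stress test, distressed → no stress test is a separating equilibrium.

Under separation: stress test → solvent (pays 304); no stress test → distressed (pays 124).
Distressed: 124 − 19 = 105 ≥ 304 − 348 = -44. Holds regardless of c. ✓
Solvent: 304 − c ≥ 124 − 49, so c ≤ 304 − 75 = 229.

229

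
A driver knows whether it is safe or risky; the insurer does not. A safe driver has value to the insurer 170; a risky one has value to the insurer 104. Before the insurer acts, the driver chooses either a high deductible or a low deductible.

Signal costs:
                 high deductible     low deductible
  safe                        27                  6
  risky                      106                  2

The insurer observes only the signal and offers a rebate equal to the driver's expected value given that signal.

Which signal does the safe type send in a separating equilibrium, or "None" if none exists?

Try safe → high deductible, risky → low deductible:
  If types separate, high deductible earns payment 170 and low deductible earns 104.
  Safe: high deductible gives 170 − 27 = 143; low deductible gives 104 − 6 = 98. No deviation. ✓
  Risky: low deductible gives 104 − 2 = 102; high deductible gives 170 − 106 = 64. No deviation. ✓
Both hold — the safe type sends high deductible.

high deductible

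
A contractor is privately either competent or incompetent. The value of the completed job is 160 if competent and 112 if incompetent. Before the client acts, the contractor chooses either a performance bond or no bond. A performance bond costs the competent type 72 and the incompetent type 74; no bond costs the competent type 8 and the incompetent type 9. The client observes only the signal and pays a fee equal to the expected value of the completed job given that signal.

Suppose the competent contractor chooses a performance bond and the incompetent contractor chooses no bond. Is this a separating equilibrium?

Under separation the client infers type exactly: bond → competent (pays 160), no bond → incompetent (pays 112).
Competent: bond gives 160 − 72 = 88; no bond gives 112 − 8 = 104. Would deviate. ✗
Incompetent: no bond gives 112 − 9 = 103; bond gives 160 − 74 = 86. No deviation. ✓

No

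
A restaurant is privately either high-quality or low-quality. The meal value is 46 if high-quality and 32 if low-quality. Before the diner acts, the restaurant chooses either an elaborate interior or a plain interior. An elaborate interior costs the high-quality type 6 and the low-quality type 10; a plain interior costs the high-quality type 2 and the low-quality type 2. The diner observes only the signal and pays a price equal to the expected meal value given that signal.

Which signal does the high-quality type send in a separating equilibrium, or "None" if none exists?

None

Try high-quality → elaborate interior, low-quality → plain interior:
  If types separate, elaborate interior earns payment 46 and plain interior earns 32.
  High-quality: elaborate interior gives 46 − 6 = 40; plain interior gives 32 − 2 = 30. No deviation. ✓
  Low-quality: plain interior gives 32 − 2 = 30; elaborate interior gives 46 − 10 = 36. Would deviate. ✗
Try high-quality → plain interior, low-quality → elaborate interior:
  If types separate, plain interior earns payment 46 and elaborate interior earns 32.
  High-quality: plain interior gives 46 − 2 = 44; elaborate interior gives 32 − 6 = 26. No deviation. ✓
  Low-quality: elaborate interior gives 32 − 10 = 22; plain interior gives 46 − 2 = 44. Would deviate. ✗
Neither assignment is incentive-compatible.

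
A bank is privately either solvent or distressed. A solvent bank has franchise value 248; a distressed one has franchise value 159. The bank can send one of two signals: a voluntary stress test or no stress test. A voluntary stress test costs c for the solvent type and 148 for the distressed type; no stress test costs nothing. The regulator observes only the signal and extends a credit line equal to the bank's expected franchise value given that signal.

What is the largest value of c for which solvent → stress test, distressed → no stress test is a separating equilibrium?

Under separation: stress test → solvent (pays 248); no stress test → distressed (pays 159).
Distressed: 159 − 0 = 159 ≥ 248 − 148 = 100. Holds regardless of c. ✓
Solvent: 248 − c ≥ 159 − 0, so c ≤ 248 − 159 = 89.

89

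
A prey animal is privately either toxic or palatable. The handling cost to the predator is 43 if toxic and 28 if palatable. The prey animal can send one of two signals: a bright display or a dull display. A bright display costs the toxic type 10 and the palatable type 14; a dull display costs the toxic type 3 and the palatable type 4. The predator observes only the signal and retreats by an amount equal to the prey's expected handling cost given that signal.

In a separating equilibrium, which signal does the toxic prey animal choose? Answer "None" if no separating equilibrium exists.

Try toxic → bright display, palatable → dull display:
  Under separation the predator infers type exactly: bright display → toxic (pays 43), dull display → palatable (pays 28).
  Toxic: bright display gives 43 − 10 = 33; dull display gives 28 − 3 = 25. No deviation. ✓
  Palatable: dull display gives 28 − 4 = 24; bright display gives 43 − 14 = 29. Would deviate. ✗
Try toxic → dull display, palatable → bright display:
  Under separation the predator infers type exactly: dull display → toxic (pays 43), bright display → palatable (pays 28).
  Toxic: dull display gives 43 − 3 = 40; bright display gives 28 − 10 = 18. No deviation. ✓
  Palatable: bright display gives 28 − 14 = 14; dull display gives 43 − 4 = 39. Would deviate. ✗
Neither assignment is incentive-compatible.

None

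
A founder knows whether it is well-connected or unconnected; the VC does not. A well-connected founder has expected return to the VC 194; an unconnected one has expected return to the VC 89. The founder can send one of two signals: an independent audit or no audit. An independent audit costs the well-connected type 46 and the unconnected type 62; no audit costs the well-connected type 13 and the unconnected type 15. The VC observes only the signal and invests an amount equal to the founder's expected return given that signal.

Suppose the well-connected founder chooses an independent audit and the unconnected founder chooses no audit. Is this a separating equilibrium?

No

Under separation the VC infers type exactly: audit → well-connected (pays 194), no audit → unconnected (pays 89).
Well-connected: audit gives 194 − 46 = 148; no audit gives 89 − 13 = 76. No deviation. ✓
Unconnected: no audit gives 89 − 15 = 74; audit gives 194 − 62 = 132. Would deviate. ✗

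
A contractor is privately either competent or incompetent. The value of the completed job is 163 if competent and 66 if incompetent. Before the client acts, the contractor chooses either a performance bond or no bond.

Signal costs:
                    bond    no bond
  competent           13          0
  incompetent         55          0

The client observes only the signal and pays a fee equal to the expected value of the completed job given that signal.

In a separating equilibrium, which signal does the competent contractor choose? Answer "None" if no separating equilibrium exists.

Try competent → bond, incompetent → no bond:
  If types separate, bond earns payment 163 and no bond earns 66.
  Competent: bond gives 163 − 13 = 150; no bond gives 66 − 0 = 66. No deviation. ✓
  Incompetent: no bond gives 66 − 0 = 66; bond gives 163 − 55 = 108. Would deviate. ✗
Try competent → no bond, incompetent → bond:
  If types separate, no bond earns payment 163 and bond earns 66.
  Competent: no bond gives 163 − 0 = 163; bond gives 66 − 13 = 53. No deviation. ✓
  Incompetent: bond gives 66 − 55 = 11; no bond gives 163 − 0 = 163. Would deviate. ✗
Neither assignment is incentive-compatible.

None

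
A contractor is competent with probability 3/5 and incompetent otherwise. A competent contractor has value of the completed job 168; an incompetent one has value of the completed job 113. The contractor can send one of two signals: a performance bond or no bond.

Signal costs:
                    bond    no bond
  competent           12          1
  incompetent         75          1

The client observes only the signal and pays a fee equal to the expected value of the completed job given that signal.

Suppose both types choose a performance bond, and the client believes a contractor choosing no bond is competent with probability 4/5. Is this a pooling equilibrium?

No

On the equilibrium path (bond) the client holds the prior 3/5 and pays 3/5·168 + 2/5·113 = 146. Off-path (no bond) belief 4/5 gives 4/5·168 + 1/5·113 = 157.
Competent: bond gives 146 − 12 = 134; no bond gives 157 − 1 = 156. Deviates. ✗
Incompetent: bond gives 146 − 75 = 71; no bond gives 157 − 1 = 156. Deviates. ✗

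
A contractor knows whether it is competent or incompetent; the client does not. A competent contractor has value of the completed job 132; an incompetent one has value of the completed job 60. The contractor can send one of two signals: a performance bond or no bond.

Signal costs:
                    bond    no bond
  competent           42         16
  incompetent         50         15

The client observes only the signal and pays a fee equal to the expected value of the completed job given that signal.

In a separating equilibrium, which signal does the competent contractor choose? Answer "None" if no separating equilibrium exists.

Try competent → bond, incompetent → no bond:
  If types separate, bond earns payment 132 and no bond earns 60.
  Competent: bond gives 132 − 42 = 90; no bond gives 60 − 16 = 44. No deviation. ✓
  Incompetent: no bond gives 60 − 15 = 45; bond gives 132 − 50 = 82. Would deviate. ✗
Try competent → no bond, incompetent → bond:
  If types separate, no bond earns payment 132 and bond earns 60.
  Competent: no bond gives 132 − 16 = 116; bond gives 60 − 42 = 18. No deviation. ✓
  Incompetent: bond gives 60 − 50 = 10; no bond gives 132 − 15 = 117. Would deviate. ✗
Neither assignment is incentive-compatible.

None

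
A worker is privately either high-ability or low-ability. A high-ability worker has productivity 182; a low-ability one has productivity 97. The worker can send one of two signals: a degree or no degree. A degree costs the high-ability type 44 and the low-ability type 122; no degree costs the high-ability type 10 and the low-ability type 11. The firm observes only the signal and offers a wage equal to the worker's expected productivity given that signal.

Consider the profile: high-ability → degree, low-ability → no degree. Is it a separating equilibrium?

If types separate, degree earns payment 182 and no degree earns 97.
High-ability: degree gives 182 − 44 = 138; no degree gives 97 − 10 = 87. No deviation. ✓
Low-ability: no degree gives 97 − 11 = 86; degree gives 182 − 122 = 60. No deviation. ✓
Both incentive constraints hold.

Yes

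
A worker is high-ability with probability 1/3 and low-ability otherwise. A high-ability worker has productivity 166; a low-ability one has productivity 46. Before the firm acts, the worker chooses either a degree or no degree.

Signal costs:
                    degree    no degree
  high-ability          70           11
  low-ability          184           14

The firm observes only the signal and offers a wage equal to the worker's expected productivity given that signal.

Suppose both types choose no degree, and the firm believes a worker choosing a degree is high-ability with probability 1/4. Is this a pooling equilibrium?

Yes

On the equilibrium path (no degree) the firm holds the prior 1/3 and pays 1/3·166 + 2/3·46 = 86. Off-path (degree) belief 1/4 gives 1/4·166 + 3/4·46 = 76.
High-ability: no degree gives 86 − 11 = 75; degree gives 76 − 70 = 6. Stays. ✓
Low-ability: no degree gives 86 − 14 = 72; degree gives 76 − 184 = -108. Stays. ✓
Beliefs are Bayes-consistent on-path and both types best-respond.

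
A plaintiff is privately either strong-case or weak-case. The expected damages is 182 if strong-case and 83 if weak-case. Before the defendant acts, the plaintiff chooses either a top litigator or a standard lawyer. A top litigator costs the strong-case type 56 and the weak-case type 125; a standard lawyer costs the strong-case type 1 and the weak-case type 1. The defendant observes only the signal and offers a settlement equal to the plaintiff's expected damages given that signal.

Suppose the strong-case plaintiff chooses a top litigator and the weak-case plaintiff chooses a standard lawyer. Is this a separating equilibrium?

Yes

If types separate, top litigator earns payment 182 and standard lawyer earns 83.
Strong-case: top litigator gives 182 − 56 = 126; standard lawyer gives 83 − 1 = 82. No deviation. ✓
Weak-case: standard lawyer gives 83 − 1 = 82; top litigator gives 182 − 125 = 57. No deviation. ✓
Both incentive constraints hold.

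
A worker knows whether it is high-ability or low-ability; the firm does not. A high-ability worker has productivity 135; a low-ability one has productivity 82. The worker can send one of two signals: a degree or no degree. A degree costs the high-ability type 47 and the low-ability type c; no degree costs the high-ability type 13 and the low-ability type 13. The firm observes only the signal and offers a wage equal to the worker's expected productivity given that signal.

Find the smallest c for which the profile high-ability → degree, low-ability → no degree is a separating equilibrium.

66

Under separation: degree → high-ability (pays 135); no degree → low-ability (pays 82).
High-ability: 135 − 47 = 88 ≥ 82 − 13 = 69. Holds regardless of c. ✓
Low-ability: 82 − 13 ≥ 135 − c, so c ≥ 135 − 69 = 66.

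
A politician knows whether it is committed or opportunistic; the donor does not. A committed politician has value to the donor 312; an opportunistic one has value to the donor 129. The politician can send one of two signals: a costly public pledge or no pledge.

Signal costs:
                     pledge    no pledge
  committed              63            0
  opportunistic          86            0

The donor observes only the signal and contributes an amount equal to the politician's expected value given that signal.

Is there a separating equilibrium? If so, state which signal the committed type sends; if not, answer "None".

None

Try committed → pledge, opportunistic → no pledge:
  If types separate, pledge earns payment 312 and no pledge earns 129.
  Committed: pledge gives 312 − 63 = 249; no pledge gives 129 − 0 = 129. No deviation. ✓
  Opportunistic: no pledge gives 129 − 0 = 129; pledge gives 312 − 86 = 226. Would deviate. ✗
Try committed → no pledge, opportunistic → pledge:
  If types separate, no pledge earns payment 312 and pledge earns 129.
  Committed: no pledge gives 312 − 0 = 312; pledge gives 129 − 63 = 66. No deviation. ✓
  Opportunistic: pledge gives 129 − 86 = 43; no pledge gives 312 − 0 = 312. Would deviate. ✗
Neither assignment is incentive-compatible.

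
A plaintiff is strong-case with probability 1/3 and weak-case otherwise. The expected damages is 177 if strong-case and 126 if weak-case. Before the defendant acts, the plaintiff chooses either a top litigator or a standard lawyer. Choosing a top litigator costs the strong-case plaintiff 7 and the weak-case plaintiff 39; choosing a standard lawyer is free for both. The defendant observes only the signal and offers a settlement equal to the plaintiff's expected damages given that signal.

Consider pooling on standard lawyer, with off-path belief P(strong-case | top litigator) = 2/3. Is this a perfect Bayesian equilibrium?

At the pooled signal (standard lawyer) the defendant holds the prior 1/3 and pays 1/3·177 + 2/3·126 = 143. Off-path (top litigator) belief 2/3 gives 2/3·177 + 1/3·126 = 160.
Strong-case: standard lawyer gives 143 − 0 = 143; top litigator gives 160 − 7 = 153. Deviates. ✗
Weak-case: standard lawyer gives 143 − 0 = 143; top litigator gives 160 − 39 = 121. Stays. ✓

No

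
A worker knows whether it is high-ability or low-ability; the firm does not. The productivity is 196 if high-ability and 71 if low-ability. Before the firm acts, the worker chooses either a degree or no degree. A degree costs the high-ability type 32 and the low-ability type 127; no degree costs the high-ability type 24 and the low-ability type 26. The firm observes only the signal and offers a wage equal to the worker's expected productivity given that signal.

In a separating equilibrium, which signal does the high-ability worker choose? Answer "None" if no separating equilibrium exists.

Try high-ability → degree, low-ability → no degree:
  Under separation the firm infers type exactly: degree → high-ability (pays 196), no degree → low-ability (pays 71).
  High-ability: degree gives 196 − 32 = 164; no degree gives 71 − 24 = 47. No deviation. ✓
  Low-ability: no degree gives 71 − 26 = 45; degree gives 196 − 127 = 69. Would deviate. ✗
Try high-ability → no degree, low-ability → degree:
  Under separation the firm infers type exactly: no degree → high-ability (pays 196), degree → low-ability (pays 71).
  High-ability: no degree gives 196 − 24 = 172; degree gives 71 − 32 = 39. No deviation. ✓
  Low-ability: degree gives 71 − 127 = -56; no degree gives 196 − 26 = 170. Would deviate. ✗
Neither assignment is incentive-compatible.

None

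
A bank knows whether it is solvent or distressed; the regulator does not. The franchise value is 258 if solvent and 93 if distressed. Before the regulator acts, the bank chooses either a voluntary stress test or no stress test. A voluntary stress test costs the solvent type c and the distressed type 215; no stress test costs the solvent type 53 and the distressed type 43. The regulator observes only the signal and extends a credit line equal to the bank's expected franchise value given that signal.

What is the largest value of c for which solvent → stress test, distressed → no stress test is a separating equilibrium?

Under separation: stress test → solvent (pays 258); no stress test → distressed (pays 93).
Distressed: 93 − 43 = 50 ≥ 258 − 215 = 43. Holds regardless of c. ✓
Solvent: 258 − c ≥ 93 − 53, so c ≤ 258 − 40 = 218.

218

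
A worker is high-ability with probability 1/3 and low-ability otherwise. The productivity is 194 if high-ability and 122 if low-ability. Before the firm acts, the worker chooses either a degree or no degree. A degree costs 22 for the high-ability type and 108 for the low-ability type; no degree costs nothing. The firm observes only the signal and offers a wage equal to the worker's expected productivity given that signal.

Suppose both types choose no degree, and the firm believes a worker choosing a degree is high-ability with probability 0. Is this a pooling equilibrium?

Yes

At the pooled signal (no degree) the firm holds the prior 1/3 and pays 1/3·194 + 2/3·122 = 146. Off-path (degree) belief 0 gives 0·194 + 1·122 = 122.
High-ability: no degree gives 146 − 0 = 146; degree gives 122 − 22 = 100. Stays. ✓
Low-ability: no degree gives 146 − 0 = 146; degree gives 122 − 108 = 14. Stays. ✓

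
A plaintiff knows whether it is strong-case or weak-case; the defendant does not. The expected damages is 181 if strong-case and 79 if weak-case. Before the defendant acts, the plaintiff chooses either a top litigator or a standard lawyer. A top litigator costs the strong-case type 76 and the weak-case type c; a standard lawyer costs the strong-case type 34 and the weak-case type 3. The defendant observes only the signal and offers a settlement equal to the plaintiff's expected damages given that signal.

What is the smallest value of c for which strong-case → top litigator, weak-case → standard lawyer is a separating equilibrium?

105

Under separation: top litigator → strong-case (pays 181); standard lawyer → weak-case (pays 79).
Strong-case: 181 − 76 = 105 ≥ 79 − 34 = 45. Holds regardless of c. ✓
Weak-case: 79 − 3 ≥ 181 − c, so c ≥ 181 − 76 = 105.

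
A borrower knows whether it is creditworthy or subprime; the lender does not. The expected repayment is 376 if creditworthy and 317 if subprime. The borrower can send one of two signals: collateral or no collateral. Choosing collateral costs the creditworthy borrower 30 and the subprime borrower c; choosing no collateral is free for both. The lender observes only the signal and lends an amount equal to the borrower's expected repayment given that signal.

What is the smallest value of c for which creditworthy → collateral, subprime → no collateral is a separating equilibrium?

59

Under separation: collateral → creditworthy (pays 376); no collateral → subprime (pays 317).
Creditworthy: 376 − 30 = 346 ≥ 317 − 0 = 317. Holds regardless of c. ✓
Subprime: 317 − 0 ≥ 376 − c, so c ≥ 376 − 317 = 59.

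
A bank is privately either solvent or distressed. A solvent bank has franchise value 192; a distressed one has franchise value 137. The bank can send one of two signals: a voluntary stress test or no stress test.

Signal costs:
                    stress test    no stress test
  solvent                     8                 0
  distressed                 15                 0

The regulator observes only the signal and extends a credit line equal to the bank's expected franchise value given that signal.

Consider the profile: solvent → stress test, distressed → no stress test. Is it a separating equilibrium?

Under separation the regulator infers type exactly: stress test → solvent (pays 192), no stress test → distressed (pays 137).
Solvent: stress test gives 192 − 8 = 184; no stress test gives 137 − 0 = 137. No deviation. ✓
Distressed: no stress test gives 137 − 0 = 137; stress test gives 192 − 15 = 177. Would deviate. ✗

No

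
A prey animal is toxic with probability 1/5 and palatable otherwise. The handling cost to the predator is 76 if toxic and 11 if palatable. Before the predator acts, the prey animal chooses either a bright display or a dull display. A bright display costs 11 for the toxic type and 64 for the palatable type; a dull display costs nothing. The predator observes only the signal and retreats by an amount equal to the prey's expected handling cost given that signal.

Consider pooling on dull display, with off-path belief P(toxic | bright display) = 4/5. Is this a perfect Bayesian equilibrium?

At the pooled signal (dull display) the predator holds the prior 1/5 and pays 1/5·76 + 4/5·11 = 24. Off-path (bright display) belief 4/5 gives 4/5·76 + 1/5·11 = 63.
Toxic: dull display gives 24 − 0 = 24; bright display gives 63 − 11 = 52. Deviates. ✗
Palatable: dull display gives 24 − 0 = 24; bright display gives 63 − 64 = -1. Stays. ✓

No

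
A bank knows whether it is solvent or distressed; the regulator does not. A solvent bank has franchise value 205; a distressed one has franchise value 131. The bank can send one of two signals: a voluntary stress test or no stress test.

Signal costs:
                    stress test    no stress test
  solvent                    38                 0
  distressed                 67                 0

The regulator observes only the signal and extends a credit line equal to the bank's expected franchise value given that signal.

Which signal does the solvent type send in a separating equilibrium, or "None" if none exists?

None

Try solvent → stress test, distressed → no stress test:
  If types separate, stress test earns payment 205 and no stress test earns 131.
  Solvent: stress test gives 205 − 38 = 167; no stress test gives 131 − 0 = 131. No deviation. ✓
  Distressed: no stress test gives 131 − 0 = 131; stress test gives 205 − 67 = 138. Would deviate. ✗
Try solvent → no stress test, distressed → stress test:
  If types separate, no stress test earns payment 205 and stress test earns 131.
  Solvent: no stress test gives 205 − 0 = 205; stress test gives 131 − 38 = 93. No deviation. ✓
  Distressed: stress test gives 131 − 67 = 64; no stress test gives 205 − 0 = 205. Would deviate. ✗
Neither assignment is incentive-compatible.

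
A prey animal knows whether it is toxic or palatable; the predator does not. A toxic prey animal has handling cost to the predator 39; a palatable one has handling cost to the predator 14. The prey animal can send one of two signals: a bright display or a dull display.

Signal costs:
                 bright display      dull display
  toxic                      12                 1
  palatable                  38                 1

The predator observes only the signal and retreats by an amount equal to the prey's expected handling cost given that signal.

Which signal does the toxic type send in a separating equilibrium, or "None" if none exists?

Try toxic → bright display, palatable → dull display:
  If types separate, bright display earns payment 39 and dull display earns 14.
  Toxic: bright display gives 39 − 12 = 27; dull display gives 14 − 1 = 13. No deviation. ✓
  Palatable: dull display gives 14 − 1 = 13; bright display gives 39 − 38 = 1. No deviation. ✓
Both hold — the toxic type sends bright display.

bright display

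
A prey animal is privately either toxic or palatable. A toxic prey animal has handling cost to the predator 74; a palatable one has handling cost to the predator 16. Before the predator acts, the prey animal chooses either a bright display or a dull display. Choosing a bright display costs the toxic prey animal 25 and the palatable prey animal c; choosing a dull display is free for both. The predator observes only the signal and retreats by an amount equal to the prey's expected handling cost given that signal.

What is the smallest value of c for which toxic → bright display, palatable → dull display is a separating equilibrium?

Under separation: bright display → toxic (pays 74); dull display → palatable (pays 16).
Toxic: 74 − 25 = 49 ≥ 16 − 0 = 16. Holds regardless of c. ✓
Palatable: 16 − 0 ≥ 74 − c, so c ≥ 74 − 16 = 58.

58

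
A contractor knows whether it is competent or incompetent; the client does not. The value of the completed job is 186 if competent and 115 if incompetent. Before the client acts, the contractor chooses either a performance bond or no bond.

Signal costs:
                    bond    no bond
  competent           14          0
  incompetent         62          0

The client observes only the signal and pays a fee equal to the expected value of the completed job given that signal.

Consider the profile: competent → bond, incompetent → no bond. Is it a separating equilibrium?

If types separate, bond earns payment 186 and no bond earns 115.
Competent: bond gives 186 − 14 = 172; no bond gives 115 − 0 = 115. No deviation. ✓
Incompetent: no bond gives 115 − 0 = 115; bond gives 186 − 62 = 124. Would deviate. ✗

No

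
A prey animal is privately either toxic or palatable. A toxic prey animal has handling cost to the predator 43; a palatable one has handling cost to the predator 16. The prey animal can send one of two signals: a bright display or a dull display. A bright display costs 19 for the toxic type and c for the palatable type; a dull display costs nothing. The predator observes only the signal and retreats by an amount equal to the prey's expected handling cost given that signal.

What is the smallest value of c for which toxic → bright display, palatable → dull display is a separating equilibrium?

27

Under separation: bright display → toxic (pays 43); dull display → palatable (pays 16).
Toxic: 43 − 19 = 24 ≥ 16 − 0 = 16. Holds regardless of c. ✓
Palatable: 16 − 0 ≥ 43 − c, so c ≥ 43 − 16 = 27.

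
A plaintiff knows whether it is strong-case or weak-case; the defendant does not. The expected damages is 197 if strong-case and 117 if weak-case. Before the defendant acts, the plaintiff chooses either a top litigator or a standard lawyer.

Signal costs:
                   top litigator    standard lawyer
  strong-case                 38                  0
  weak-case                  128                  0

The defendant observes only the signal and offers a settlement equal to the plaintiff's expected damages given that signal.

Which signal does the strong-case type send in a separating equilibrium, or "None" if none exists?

Try strong-case → top litigator, weak-case → standard lawyer:
  If types separate, top litigator earns payment 197 and standard lawyer earns 117.
  Strong-case: top litigator gives 197 − 38 = 159; standard lawyer gives 117 − 0 = 117. No deviation. ✓
  Weak-case: standard lawyer gives 117 − 0 = 117; top litigator gives 197 − 128 = 69. No deviation. ✓
Both hold — the strong-case type sends top litigator.

top litigator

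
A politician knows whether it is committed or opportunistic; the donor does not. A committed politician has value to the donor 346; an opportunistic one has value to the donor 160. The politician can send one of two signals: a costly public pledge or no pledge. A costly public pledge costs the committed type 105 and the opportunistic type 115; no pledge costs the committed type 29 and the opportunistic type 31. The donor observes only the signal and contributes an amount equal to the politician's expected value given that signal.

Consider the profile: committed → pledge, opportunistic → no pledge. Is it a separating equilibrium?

No

If types separate, pledge earns payment 346 and no pledge earns 160.
Committed: pledge gives 346 − 105 = 241; no pledge gives 160 − 29 = 131. No deviation. ✓
Opportunistic: no pledge gives 160 − 31 = 129; pledge gives 346 − 115 = 231. Would deviate. ✗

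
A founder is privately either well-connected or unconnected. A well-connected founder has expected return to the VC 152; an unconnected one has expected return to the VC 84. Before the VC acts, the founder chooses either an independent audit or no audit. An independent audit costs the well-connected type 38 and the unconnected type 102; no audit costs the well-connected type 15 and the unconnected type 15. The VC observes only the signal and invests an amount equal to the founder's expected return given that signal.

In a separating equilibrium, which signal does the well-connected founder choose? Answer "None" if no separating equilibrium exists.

Try well-connected → audit, unconnected → no audit:
  If types separate, audit earns payment 152 and no audit earns 84.
  Well-connected: audit gives 152 − 38 = 114; no audit gives 84 − 15 = 69. No deviation. ✓
  Unconnected: no audit gives 84 − 15 = 69; audit gives 152 − 102 = 50. No deviation. ✓
Both hold — the well-connected type sends audit.

audit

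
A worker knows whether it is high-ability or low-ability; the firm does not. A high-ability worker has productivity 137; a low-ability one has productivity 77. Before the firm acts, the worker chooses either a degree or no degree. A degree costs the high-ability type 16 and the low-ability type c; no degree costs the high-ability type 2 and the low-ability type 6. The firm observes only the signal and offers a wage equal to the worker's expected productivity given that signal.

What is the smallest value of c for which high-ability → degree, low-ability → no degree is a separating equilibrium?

Under separation: degree → high-ability (pays 137); no degree → low-ability (pays 77).
High-ability: 137 − 16 = 121 ≥ 77 − 2 = 75. Holds regardless of c. ✓
Low-ability: 77 − 6 ≥ 137 − c, so c ≥ 137 − 71 = 66.

66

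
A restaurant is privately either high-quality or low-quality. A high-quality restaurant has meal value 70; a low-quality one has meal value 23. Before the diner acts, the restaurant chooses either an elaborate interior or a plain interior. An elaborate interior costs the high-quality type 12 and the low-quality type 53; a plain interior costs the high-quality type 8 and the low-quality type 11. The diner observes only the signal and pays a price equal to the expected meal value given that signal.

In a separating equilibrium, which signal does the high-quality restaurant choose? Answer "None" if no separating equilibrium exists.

Try high-quality → elaborate interior, low-quality → plain interior:
  If types separate, elaborate interior earns payment 70 and plain interior earns 23.
  High-quality: elaborate interior gives 70 − 12 = 58; plain interior gives 23 − 8 = 15. No deviation. ✓
  Low-quality: plain interior gives 23 − 11 = 12; elaborate interior gives 70 − 53 = 17. Would deviate. ✗
Try high-quality → plain interior, low-quality → elaborate interior:
  If types separate, plain interior earns payment 70 and elaborate interior earns 23.
  High-quality: plain interior gives 70 − 8 = 62; elaborate interior gives 23 − 12 = 11. No deviation. ✓
  Low-quality: elaborate interior gives 23 − 53 = -30; plain interior gives 70 − 11 = 59. Would deviate. ✗
Neither assignment is incentive-compatible.

None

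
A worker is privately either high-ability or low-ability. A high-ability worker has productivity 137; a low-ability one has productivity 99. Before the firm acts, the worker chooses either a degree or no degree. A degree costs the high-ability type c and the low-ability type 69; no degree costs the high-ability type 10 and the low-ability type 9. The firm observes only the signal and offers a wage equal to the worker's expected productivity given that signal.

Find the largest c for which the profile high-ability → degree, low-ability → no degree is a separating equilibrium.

48

Under separation: degree → high-ability (pays 137); no degree → low-ability (pays 99).
Low-ability: 99 − 9 = 90 ≥ 137 − 69 = 68. Holds regardless of c. ✓
High-ability: 137 − c ≥ 99 − 10, so c ≤ 137 − 89 = 48.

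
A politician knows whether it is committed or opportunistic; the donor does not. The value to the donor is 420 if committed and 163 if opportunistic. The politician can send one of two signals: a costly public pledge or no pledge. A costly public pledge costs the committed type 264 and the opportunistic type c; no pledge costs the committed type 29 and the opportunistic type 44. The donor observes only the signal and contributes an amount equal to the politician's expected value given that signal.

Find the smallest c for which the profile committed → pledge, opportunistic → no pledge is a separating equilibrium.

301

Under separation: pledge → committed (pays 420); no pledge → opportunistic (pays 163).
Committed: 420 − 264 = 156 ≥ 163 − 29 = 134. Holds regardless of c. ✓
Opportunistic: 163 − 44 ≥ 420 − c, so c ≥ 420 − 119 = 301.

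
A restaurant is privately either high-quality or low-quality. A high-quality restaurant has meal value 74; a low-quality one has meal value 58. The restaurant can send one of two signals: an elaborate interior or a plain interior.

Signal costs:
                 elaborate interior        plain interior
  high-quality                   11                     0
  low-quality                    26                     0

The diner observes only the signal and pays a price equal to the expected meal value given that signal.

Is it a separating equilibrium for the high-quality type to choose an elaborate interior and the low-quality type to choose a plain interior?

Yes

Under separation the diner infers type exactly: elaborate interior → high-quality (pays 74), plain interior → low-quality (pays 58).
High-quality: elaborate interior gives 74 − 11 = 63; plain interior gives 58 − 0 = 58. No deviation. ✓
Low-quality: plain interior gives 58 − 0 = 58; elaborate interior gives 74 − 26 = 48. No deviation. ✓
Both incentive constraints hold.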